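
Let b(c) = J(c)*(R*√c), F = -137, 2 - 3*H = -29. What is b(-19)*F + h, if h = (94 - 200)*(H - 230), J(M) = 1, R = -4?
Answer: 69854/3 + 548*I*√19 ≈ 23285.0 + 2388.7*I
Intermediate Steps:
H = 31/3 (H = ⅔ - ⅓*(-29) = ⅔ + 29/3 = 31/3 ≈ 10.333)
h = 69854/3 (h = (94 - 200)*(31/3 - 230) = -106*(-659/3) = 69854/3 ≈ 23285.)
b(c) = -4*√c (b(c) = 1*(-4*√c) = -4*√c)
b(-19)*F + h = -4*I*√19*(-137) + 69854/3 = 548*I*√19 + 69854/3 = 69854/3 + 548*I*√19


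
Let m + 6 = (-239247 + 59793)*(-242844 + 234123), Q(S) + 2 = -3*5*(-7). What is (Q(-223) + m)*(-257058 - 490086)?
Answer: -1169294130611064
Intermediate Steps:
Q(S) = 103 (Q(S) = -2 - 3*5*(-7) = -2 - 15*(-7) = -2 + 105 = 103)
m = 1565018328 (m = -6 + (-239247 + 59793)*(-242844 + 234123) = -6 - 179454*(-8721) = -6 + 1565018334 = 1565018328)
(Q(-223) + m)*(-257058 - 490086) = (103 + 1565018328)*(-257058 - 490086) = 1565018431*(-747144) = -1169294130611064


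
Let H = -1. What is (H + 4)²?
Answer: 9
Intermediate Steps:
(H + 4)² = (-1 + 4)² = 3² = 9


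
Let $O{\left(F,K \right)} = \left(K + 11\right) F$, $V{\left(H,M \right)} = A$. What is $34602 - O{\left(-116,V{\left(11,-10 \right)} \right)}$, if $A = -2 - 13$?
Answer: $34138$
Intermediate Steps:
$A = -15$ ($A = -2 - 13 = -15$)
$V{\left(H,M \right)} = -15$
$O{\left(F,K \right)} = F \left(11 + K\right)$ ($O{\left(F,K \right)} = \left(11 + K\right) F = F \left(11 + K\right)$)
$34602 - O{\left(-116,V{\left(11,-10 \right)} \right)} = 34602 - - 116 \left(11 - 15\right) = 34602 - \left(-116\right) \left(-4\right) = 34602 - 464 = 34138$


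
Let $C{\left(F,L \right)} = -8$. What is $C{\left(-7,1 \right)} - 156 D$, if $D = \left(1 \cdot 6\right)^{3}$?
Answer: $-33704$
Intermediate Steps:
$D = 216$ ($D = 6^{3} = 216$)
$C{\left(-7,1 \right)} - 156 D = -8 - 33696 = -33704$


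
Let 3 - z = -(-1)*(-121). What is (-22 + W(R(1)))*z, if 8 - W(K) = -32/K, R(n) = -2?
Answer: -3720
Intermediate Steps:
W(K) = 8 + 32/K (W(K) = 8 - (-32)/K = 8 + 32/K)
z = 124 (z = 3 - (-1)*(-1*(-121)) = 3 - (-1)*121 = 3 - 1*(-121) = 3 + 121 = 124)
(-22 + W(R(1)))*z = (-22 + (8 + 32/(-2)))*124 = (-22 + (8 + 32*(-1/2)))*124 = (-22 + (8 - 16))*124 = (-22 - 8)*124 = -30*124 = -3720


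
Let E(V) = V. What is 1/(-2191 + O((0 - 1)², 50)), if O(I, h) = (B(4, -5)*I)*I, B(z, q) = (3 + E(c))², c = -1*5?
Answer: -1/2187 ≈ -0.00045725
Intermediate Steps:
c = -5
B(z, q) = 4 (B(z, q) = (3 - 5)² = (-2)² = 4)
O(I, h) = 4*I² (O(I, h) = (4*I)*I = 4*I²)
1/(-2191 + O((0 - 1)², 50)) = 1/(-2191 + 4*((0 - 1)²)²) = 1/(-2191 + 4*((-1)²)²) = 1/(-2191 + 4*1²) = 1/(-2191 + 4*1) = 1/(-2191 + 4) = 1/(-2187) = -1/2187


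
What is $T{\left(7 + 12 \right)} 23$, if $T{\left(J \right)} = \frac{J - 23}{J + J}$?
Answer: $- \frac{46}{19} \approx -2.4211$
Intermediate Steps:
$T{\left(J \right)} = \frac{-23 + J}{2 J}$
$T{\left(7 + 12 \right)} 23 = \frac{-23 + \left(7 + 12\right)}{2 \left(7 + 12\right)} 23 = \frac{-23 + 19}{2 \cdot 19} \cdot 23 = \frac{1}{2} \cdot \frac{1}{19} \left(-4\right) 23 = \left(- \frac{2}{19}\right) 23 = - \frac{46}{19}$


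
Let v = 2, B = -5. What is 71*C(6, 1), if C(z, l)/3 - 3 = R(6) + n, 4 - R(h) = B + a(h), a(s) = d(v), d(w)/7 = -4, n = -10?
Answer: 6390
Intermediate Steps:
d(w) = -28 (d(w) = 7*(-4) = -28)
a(s) = -28
R(h) = 37 (R(h) = 4 - (-5 - 28) = 4 - 1*(-33) = 4 + 33 = 37)
C(z, l) = 90 (C(z, l) = 9 + 3*(37 - 10) = 9 + 3*27 = 9 + 81 = 90)
71*C(6, 1) = 71*90 = 6390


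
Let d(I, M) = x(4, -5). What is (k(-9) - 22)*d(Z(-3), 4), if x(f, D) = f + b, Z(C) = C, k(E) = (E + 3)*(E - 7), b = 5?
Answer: 666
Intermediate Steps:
k(E) = (-7 + E)*(3 + E) (k(E) = (3 + E)*(-7 + E) = (-7 + E)*(3 + E))
x(f, D) = 5 + f (x(f, D) = f + 5 = 5 + f)
d(I, M) = 9 (d(I, M) = 5 + 4 = 9)
(k(-9) - 22)*d(Z(-3), 4) = ((-21 + (-9)² - 4*(-9)) - 22)*9 = ((-21 + 81 + 36) - 22)*9 = (96 - 22)*9 = 74*9 = 666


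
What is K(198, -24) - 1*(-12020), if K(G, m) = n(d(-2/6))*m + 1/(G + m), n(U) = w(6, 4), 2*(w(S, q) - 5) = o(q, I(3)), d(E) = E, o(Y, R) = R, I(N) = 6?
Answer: 2058073/174 ≈ 11828.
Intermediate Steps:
w(S, q) = 8 (w(S, q) = 5 + (1/2)*6 = 5 + 3 = 8)
n(U) = 8
K(G, m) = 1/(G + m) + 8*m (K(G, m) = 8*m + 1/(G + m) = 1/(G + m) + 8*m)
K(198, -24) - 1*(-12020) = (1 + 8*(-24)**2 + 8*198*(-24))/(198 - 24) - 1*(-12020) = (1 + 8*576 - 38016)/174 + 12020 = (1 + 4608 - 38016)/174 + 12020 = (1/174)*(-33407) + 12020 = -33407/174 + 12020 = 2058073/174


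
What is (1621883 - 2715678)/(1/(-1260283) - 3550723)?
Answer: 275698248797/894983166922 ≈ 0.30805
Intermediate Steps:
(1621883 - 2715678)/(1/(-1260283) - 3550723) = -1093795/(-1/1260283 - 3550723) = -1093795/(-4474915834610/1260283) = -1093795*(-1260283/4474915834610) = 275698248797/894983166922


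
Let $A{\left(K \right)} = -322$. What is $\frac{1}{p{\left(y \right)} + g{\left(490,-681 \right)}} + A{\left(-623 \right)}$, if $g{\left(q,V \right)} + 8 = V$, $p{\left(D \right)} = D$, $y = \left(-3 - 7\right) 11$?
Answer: $- \frac{257279}{799} \approx -322.0$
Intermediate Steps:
$y = -110$ ($y = \left(-10\right) 11 = -110$)
$g{\left(q,V \right)} = -8 + V$
$\frac{1}{p{\left(y \right)} + g{\left(490,-681 \right)}} + A{\left(-623 \right)} = \frac{1}{-110 - 689} - 322 = \frac{1}{-799} - 322 = - \frac{1}{799} - 322 = - \frac{257279}{799}$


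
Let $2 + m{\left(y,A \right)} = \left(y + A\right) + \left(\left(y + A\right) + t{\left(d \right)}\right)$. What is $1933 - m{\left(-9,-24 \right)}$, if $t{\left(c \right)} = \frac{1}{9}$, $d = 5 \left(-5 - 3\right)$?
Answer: $\frac{18008}{9} \approx 2000.9$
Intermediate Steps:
$d = -40$ ($d = 5 \left(-8\right) = -40$)
$t{\left(c \right)} = \frac{1}{9}$
$m{\left(y,A \right)} = - \frac{17}{9} + 2 A + 2 y$ ($m{\left(y,A \right)} = -2 + \left(\left(y + A\right) + \left(\left(y + A\right) + \frac{1}{9}\right)\right) = -2 + \left(\left(A + y\right) + \left(\left(A + y\right) + \frac{1}{9}\right)\right) = -2 + \left(\left(A + y\right) + \left(\frac{1}{9} + A + y\right)\right) = -2 + \left(\frac{1}{9} + 2 A + 2 y\right) = - \frac{17}{9} + 2 A + 2 y$)
$1933 - m{\left(-9,-24 \right)} = 1933 - \left(- \frac{17}{9} + 2 \left(-24\right) + 2 \left(-9\right)\right) = 1933 - \left(- \frac{17}{9} - 48 - 18\right) = 1933 - - \frac{611}{9} = 1933 + \frac{611}{9} = \frac{18008}{9}$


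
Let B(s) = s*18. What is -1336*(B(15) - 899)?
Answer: 840344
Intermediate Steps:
B(s) = 18*s
-1336*(B(15) - 899) = -1336*(18*15 - 899) = -1336*(270 - 899) = -1336*(-629) = 840344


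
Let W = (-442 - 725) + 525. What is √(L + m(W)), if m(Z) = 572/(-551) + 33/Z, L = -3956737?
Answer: I*√55013344466168518/117914 ≈ 1989.2*I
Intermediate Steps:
W = -642 (W = -1167 + 525 = -642)
m(Z) = -572/551 + 33/Z (m(Z) = 572*(-1/551) + 33/Z = -572/551 + 33/Z)
√(L + m(W)) = √(-3956737 + (-572/551 + 33/(-642))) = √(-3956737 + (-572/551 + 33*(-1/642))) = √(-3956737 + (-572/551 - 11/214)) = √(-3956737 - 128469/117914) = √(-466554815087/117914) = I*√55013344466168518/117914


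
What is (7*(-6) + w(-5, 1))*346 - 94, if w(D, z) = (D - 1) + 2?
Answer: -16010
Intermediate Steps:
w(D, z) = 1 + D (w(D, z) = (-1 + D) + 2 = 1 + D)
(7*(-6) + w(-5, 1))*346 - 94 = (7*(-6) + (1 - 5))*346 - 94 = (-42 - 4)*346 - 94 = -46*346 - 94 = -15916 - 94 = -16010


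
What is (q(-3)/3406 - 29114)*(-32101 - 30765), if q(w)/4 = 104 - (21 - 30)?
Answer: 3116953865256/1703 ≈ 1.8303e+9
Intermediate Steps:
q(w) = 452 (q(w) = 4*(104 - (21 - 30)) = 4*(104 - 1*(-9)) = 4*(104 + 9) = 4*113 = 452)
(q(-3)/3406 - 29114)*(-32101 - 30765) = (452/3406 - 29114)*(-32101 - 30765) = (452*(1/3406) - 29114)*(-62866) = (226/1703 - 29114)*(-62866) = -49580916/1703*(-62866) = 3116953865256/1703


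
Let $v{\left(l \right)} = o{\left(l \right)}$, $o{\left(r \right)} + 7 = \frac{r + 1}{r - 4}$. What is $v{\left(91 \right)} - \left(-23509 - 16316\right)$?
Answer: $\frac{3464258}{87} \approx 39819.0$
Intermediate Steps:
$o{\left(r \right)} = -7 + \frac{1 + r}{-4 + r}$ ($o{\left(r \right)} = -7 + \frac{r + 1}{r - 4} = -7 + \frac{1 + r}{-4 + r}$)
$v{\left(l \right)} = \frac{29 - 6 l}{-4 + l}$
$v{\left(91 \right)} - \left(-23509 - 16316\right) = \frac{29 - 546}{-4 + 91} - \left(-23509 - 16316\right) = \frac{29 - 546}{87} - \left(-23509 - 16316\right) = \frac{1}{87} \left(-517\right) - -39825 = - \frac{517}{87} + 39825 = \frac{3464258}{87}$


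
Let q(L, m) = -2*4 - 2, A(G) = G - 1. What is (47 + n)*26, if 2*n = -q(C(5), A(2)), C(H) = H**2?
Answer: 1352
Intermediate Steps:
A(G) = -1 + G
q(L, m) = -10 (q(L, m) = -8 - 2 = -10)
n = 5 (n = (-1*(-10))/2 = (1/2)*10 = 5)
(47 + n)*26 = (47 + 5)*26 = 52*26 = 1352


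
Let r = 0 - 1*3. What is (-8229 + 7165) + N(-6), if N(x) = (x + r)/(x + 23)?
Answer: -18097/17 ≈ -1064.5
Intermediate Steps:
r = -3 (r = 0 - 3 = -3)
N(x) = (-3 + x)/(23 + x) (N(x) = (x - 3)/(x + 23) = (-3 + x)/(23 + x))
(-8229 + 7165) + N(-6) = (-8229 + 7165) + (-3 - 6)/(23 - 6) = -1064 - 9/17 = -18097/17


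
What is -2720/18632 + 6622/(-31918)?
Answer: -772787/2186383 ≈ -0.35345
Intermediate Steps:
-2720/18632 + 6622/(-31918) = -2720*1/18632 + 6622*(-1/31918) = -20/137 - 3311/15959 = -772787/2186383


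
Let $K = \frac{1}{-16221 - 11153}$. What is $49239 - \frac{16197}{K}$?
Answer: $443425917$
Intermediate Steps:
$K = - \frac{1}{27374}$ ($K = \frac{1}{-27374} = - \frac{1}{27374} \approx -3.6531 \cdot 10^{-5}$)
$49239 - \frac{16197}{K} = 49239 - \frac{16197}{- \frac{1}{27374}} = 49239 - 16197 \left(-27374\right) = 49239 - -443376678 = 49239 + 443376678 = 443425917$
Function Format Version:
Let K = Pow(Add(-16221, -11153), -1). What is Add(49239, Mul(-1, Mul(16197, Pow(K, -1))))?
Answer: 443425917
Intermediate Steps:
K = Rational(-1, 27374) (K = Pow(-27374, -1) = Rational(-1, 27374) ≈ -3.6531e-5)
Add(49239, Mul(-1, Mul(16197, Pow(K, -1)))) = Add(49239, Mul(-1, Mul(16197, Pow(Rational(-1, 27374), -1)))) = Add(49239, Mul(-1, Mul(16197, -27374))) = Add(49239, Mul(-1, -443376678)) = Add(49239, 443376678) = 443425917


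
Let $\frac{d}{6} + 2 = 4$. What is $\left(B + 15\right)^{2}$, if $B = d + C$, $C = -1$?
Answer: $676$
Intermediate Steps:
$d = 12$ ($d = -12 + 6 \cdot 4 = -12 + 24 = 12$)
$B = 11$ ($B = 12 - 1 = 11$)
$\left(B + 15\right)^{2} = \left(11 + 15\right)^{2} = 26^{2} = 676$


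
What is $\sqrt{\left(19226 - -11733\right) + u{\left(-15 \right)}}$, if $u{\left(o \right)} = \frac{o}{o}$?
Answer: $12 \sqrt{215} \approx 175.95$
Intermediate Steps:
$u{\left(o \right)} = 1$
$\sqrt{\left(19226 - -11733\right) + u{\left(-15 \right)}} = \sqrt{\left(19226 - -11733\right) + 1} = \sqrt{\left(19226 + 11733\right) + 1} = \sqrt{30959 + 1} = \sqrt{30960} = 12 \sqrt{215}$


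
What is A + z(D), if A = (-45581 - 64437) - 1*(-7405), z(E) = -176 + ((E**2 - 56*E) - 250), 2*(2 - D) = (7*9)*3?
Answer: -357211/4 ≈ -89303.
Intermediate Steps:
D = -185/2 (D = 2 - 7*9*3/2 = 2 - 63*3/2 = 2 - 1/2*189 = 2 - 189/2 = -185/2 ≈ -92.500)
z(E) = -426 + E**2 - 56*E (z(E) = -176 + (-250 + E**2 - 56*E) = -426 + E**2 - 56*E)
A = -102613 (A = -110018 + 7405 = -102613)
A + z(D) = -102613 + (-426 + (-185/2)**2 - 56*(-185/2)) = -102613 + (-426 + 34225/4 + 5180) = -102613 + 53241/4 = -357211/4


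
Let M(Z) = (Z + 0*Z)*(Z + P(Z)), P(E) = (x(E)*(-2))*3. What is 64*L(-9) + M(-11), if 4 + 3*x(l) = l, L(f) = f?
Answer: -785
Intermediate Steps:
x(l) = -4/3 + l/3
P(E) = 8 - 2*E (P(E) = ((-4/3 + E/3)*(-2))*3 = (8/3 - 2*E/3)*3 = 8 - 2*E)
M(Z) = Z*(8 - Z) (M(Z) = (Z + 0*Z)*(Z + (8 - 2*Z)) = (Z + 0)*(8 - Z) = Z*(8 - Z))
64*L(-9) + M(-11) = 64*(-9) - 11*(8 - 1*(-11)) = -576 - 11*(8 + 11) = -576 - 11*19 = -576 - 209 = -785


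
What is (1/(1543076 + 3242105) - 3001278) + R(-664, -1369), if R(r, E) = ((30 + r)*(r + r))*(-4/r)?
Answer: -14337388023285/4785181 ≈ -2.9962e+6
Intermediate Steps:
R(r, E) = -240 - 8*r (R(r, E) = ((30 + r)*(2*r))*(-4/r) = (2*r*(30 + r))*(-4/r) = -240 - 8*r)
(1/(1543076 + 3242105) - 3001278) + R(-664, -1369) = (1/(1543076 + 3242105) - 3001278) + (-240 - 8*(-664)) = (1/4785181 - 3001278) + (-240 + 5312) = (1/4785181 - 3001278) + 5072 = -14361658461317/4785181 + 5072 = -14337388023285/4785181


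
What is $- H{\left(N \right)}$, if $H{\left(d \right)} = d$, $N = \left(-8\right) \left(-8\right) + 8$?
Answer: $-72$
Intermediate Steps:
$N = 72$ ($N = 64 + 8 = 72$)
$- H{\left(N \right)} = \left(-1\right) 72 = -72$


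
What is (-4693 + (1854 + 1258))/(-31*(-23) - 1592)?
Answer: 527/293 ≈ 1.7986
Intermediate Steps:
(-4693 + (1854 + 1258))/(-31*(-23) - 1592) = (-4693 + 3112)/(713 - 1592) = -1581/(-879) = -1581*(-1/879) = 527/293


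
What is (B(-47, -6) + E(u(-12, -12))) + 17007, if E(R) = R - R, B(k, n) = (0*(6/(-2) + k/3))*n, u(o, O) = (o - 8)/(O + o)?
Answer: 17007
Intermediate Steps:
u(o, O) = (-8 + o)/(O + o)
B(k, n) = 0 (B(k, n) = (0*(6*(-1/2) + k*(1/3)))*n = (0*(-3 + k/3))*n = 0*n = 0)
E(R) = 0
(B(-47, -6) + E(u(-12, -12))) + 17007 = (0 + 0) + 17007 = 0 + 17007 = 17007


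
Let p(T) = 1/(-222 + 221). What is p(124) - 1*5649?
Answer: -5650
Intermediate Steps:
p(T) = -1 (p(T) = 1/(-1) = -1)
p(124) - 1*5649 = -1 - 1*5649 = -1 - 5649 = -5650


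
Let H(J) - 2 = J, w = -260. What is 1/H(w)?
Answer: -1/258 ≈ -0.0038760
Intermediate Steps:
H(J) = 2 + J
1/H(w) = 1/(2 - 260) = 1/(-258) = -1/258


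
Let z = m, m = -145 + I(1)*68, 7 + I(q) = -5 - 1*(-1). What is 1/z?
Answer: -1/893 ≈ -0.0011198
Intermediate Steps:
I(q) = -11 (I(q) = -7 + (-5 - 1*(-1)) = -7 + (-5 + 1) = -7 - 4 = -11)
m = -893 (m = -145 - 11*68 = -145 - 748 = -893)
z = -893
1/z = 1/(-893) = -1/893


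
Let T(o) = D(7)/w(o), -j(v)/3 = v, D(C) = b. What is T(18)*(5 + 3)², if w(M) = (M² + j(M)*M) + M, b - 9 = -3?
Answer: -64/105 ≈ -0.60952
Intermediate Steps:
b = 6 (b = 9 - 3 = 6)
D(C) = 6
j(v) = -3*v
w(M) = M - 2*M² (w(M) = (M² + (-3*M)*M) + M = (M² - 3*M²) + M = -2*M² + M = M - 2*M²)
T(o) = 6/(o*(1 - 2*o)) (T(o) = 6/((o*(1 - 2*o))) = 6*(1/(o*(1 - 2*o))) = 6/(o*(1 - 2*o)))
T(18)*(5 + 3)² = (6/(18*(1 - 2*18)))*(5 + 3)² = (6*(1/18)/(1 - 36))*8² = (6*(1/18)/(-35))*64 = (6*(1/18)*(-1/35))*64 = -1/105*64 = -64/105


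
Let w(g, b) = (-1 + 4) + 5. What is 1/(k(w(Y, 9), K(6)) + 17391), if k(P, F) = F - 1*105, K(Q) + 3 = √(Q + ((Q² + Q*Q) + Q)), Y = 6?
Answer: 823/14223905 - 2*√21/298702005 ≈ 5.7830e-5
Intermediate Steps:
w(g, b) = 8 (w(g, b) = 3 + 5 = 8)
K(Q) = -3 + √(2*Q + 2*Q²) (K(Q) = -3 + √(Q + ((Q² + Q*Q) + Q)) = -3 + √(Q + ((Q² + Q²) + Q)) = -3 + √(Q + (2*Q² + Q)) = -3 + √(Q + (Q + 2*Q²)) = -3 + √(2*Q + 2*Q²))
k(P, F) = -105 + F (k(P, F) = F - 105 = -105 + F)
1/(k(w(Y, 9), K(6)) + 17391) = 1/((-105 + (-3 + √2*√(6*(1 + 6)))) + 17391) = 1/((-105 + (-3 + √2*√(6*7))) + 17391) = 1/((-105 + (-3 + √2*√42)) + 17391) = 1/((-105 + (-3 + 2*√21)) + 17391) = 1/((-108 + 2*√21) + 17391) = 1/(17283 + 2*√21)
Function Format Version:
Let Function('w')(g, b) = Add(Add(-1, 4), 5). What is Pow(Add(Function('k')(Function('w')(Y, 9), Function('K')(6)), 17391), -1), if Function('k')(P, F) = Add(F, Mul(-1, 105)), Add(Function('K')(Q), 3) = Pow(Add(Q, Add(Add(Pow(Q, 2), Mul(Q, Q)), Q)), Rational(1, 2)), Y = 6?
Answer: Add(Rational(823, 14223905), Mul(Rational(-2, 298702005), Pow(21, Rational(1, 2)))) ≈ 5.7830e-5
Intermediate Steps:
Function('w')(g, b) = 8 (Function('w')(g, b) = Add(3, 5) = 8)
Function('K')(Q) = Add(-3, Pow(Add(Mul(2, Q), Mul(2, Pow(Q, 2))), Rational(1, 2))) (Function('K')(Q) = Add(-3, Pow(Add(Q, Add(Add(Pow(Q, 2), Mul(Q, Q)), Q)), Rational(1, 2))) = Add(-3, Pow(Add(Q, Add(Add(Pow(Q, 2), Pow(Q, 2)), Q)), Rational(1, 2))) = Add(-3, Pow(Add(Q, Add(Mul(2, Pow(Q, 2)), Q)), Rational(1, 2))) = Add(-3, Pow(Add(Q, Add(Q, Mul(2, Pow(Q, 2)))), Rational(1, 2))) = Add(-3, Pow(Add(Mul(2, Q), Mul(2, Pow(Q, 2))), Rational(1, 2))))
Function('k')(P, F) = Add(-105, F) (Function('k')(P, F) = Add(F, -105) = Add(-105, F))
Pow(Add(Function('k')(Function('w')(Y, 9), Function('K')(6)), 17391), -1) = Pow(Add(Add(-105, Add(-3, Mul(Pow(2, Rational(1, 2)), Pow(Mul(6, Add(1, 6)), Rational(1, 2))))), 17391), -1) = Pow(Add(Add(-105, Add(-3, Mul(Pow(2, Rational(1, 2)), Pow(Mul(6, 7), Rational(1, 2))))), 17391), -1) = Pow(Add(Add(-105, Add(-3, Mul(Pow(2, Rational(1, 2)), Pow(42, Rational(1, 2))))), 17391), -1) = Pow(Add(Add(-105, Add(-3, Mul(2, Pow(21, Rational(1, 2))))), 17391), -1) = Pow(Add(Add(-108, Mul(2, Pow(21, Rational(1, 2)))), 17391), -1) = Pow(Add(17283, Mul(2, Pow(21, Rational(1, 2)))), -1)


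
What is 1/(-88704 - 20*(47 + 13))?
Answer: -1/89904 ≈ -1.1123e-5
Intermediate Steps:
1/(-88704 - 20*(47 + 13)) = 1/(-88704 - 20*60) = 1/(-88704 - 1200) = 1/(-89904) = -1/89904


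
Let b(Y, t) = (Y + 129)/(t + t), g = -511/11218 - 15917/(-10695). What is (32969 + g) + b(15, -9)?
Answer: 3954718837871/119976510 ≈ 32962.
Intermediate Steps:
g = 173091761/119976510 (g = -511*1/11218 - 15917*(-1/10695) = -511/11218 + 15917/10695 = 173091761/119976510 ≈ 1.4427)
b(Y, t) = (129 + Y)/(2*t) (b(Y, t) = (129 + Y)/((2*t)) = (129 + Y)*(1/(2*t)) = (129 + Y)/(2*t))
(32969 + g) + b(15, -9) = (32969 + 173091761/119976510) + (½)*(129 + 15)/(-9) = 3955678649951/119976510 + (½)*(-⅑)*144 = 3955678649951/119976510 - 8 = 3954718837871/119976510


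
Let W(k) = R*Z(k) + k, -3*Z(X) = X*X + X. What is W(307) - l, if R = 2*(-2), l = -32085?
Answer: 475400/3 ≈ 1.5847e+5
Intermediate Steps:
Z(X) = -X/3 - X²/3 (Z(X) = -(X*X + X)/3 = -(X² + X)/3 = -(X + X²)/3 = -X/3 - X²/3)
R = -4
W(k) = k + 4*k*(1 + k)/3 (W(k) = -(-4)*k*(1 + k)/3 + k = 4*k*(1 + k)/3 + k = k + 4*k*(1 + k)/3)
W(307) - l = (⅓)*307*(7 + 4*307) - 1*(-32085) = (⅓)*307*(7 + 1228) + 32085 = (⅓)*307*1235 + 32085 = 379145/3 + 32085 = 475400/3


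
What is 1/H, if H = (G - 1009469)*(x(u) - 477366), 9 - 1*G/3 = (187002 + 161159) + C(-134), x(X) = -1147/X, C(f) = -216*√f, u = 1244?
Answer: 2555082700/2505230309626625199211 + 806112*I*√134/2505230309626625199211 ≈ 1.0199e-12 + 3.7248e-15*I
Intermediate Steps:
G = -1044456 + 648*I*√134 (G = 27 - 3*((187002 + 161159) - 216*I*√134) = 27 - 3*(348161 - 216*I*√134) = 27 + (-1044483 + 648*I*√134) = -1044456 + 648*I*√134 ≈ -1.0445e+6 + 7501.1*I)
H = 1219711964020175/1244 - 96202801062*I*√134/311 (H = ((-1044456 + 648*I*√134) - 1009469)*(-1147/1244 - 477366) = (-2053925 + 648*I*√134)*(-1147*1/1244 - 477366) = (-2053925 + 648*I*√134)*(-1147/1244 - 477366) = (-2053925 + 648*I*√134)*(-593844451/1244) = 1219711964020175/1244 - 96202801062*I*√134/311 ≈ 9.8048e+11 - 3.5808e+9*I)
1/H = 1/(1219711964020175/1244 - 96202801062*I*√134/311)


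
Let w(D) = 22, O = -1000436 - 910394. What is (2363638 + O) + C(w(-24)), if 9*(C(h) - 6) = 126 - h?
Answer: 4075430/9 ≈ 4.5283e+5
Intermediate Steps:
O = -1910830
C(h) = 20 - h/9 (C(h) = 6 + (126 - h)/9 = 6 + (14 - h/9) = 20 - h/9)
(2363638 + O) + C(w(-24)) = (2363638 - 1910830) + (20 - ⅑*22) = 452808 + (20 - 22/9) = 452808 + 158/9 = 4075430/9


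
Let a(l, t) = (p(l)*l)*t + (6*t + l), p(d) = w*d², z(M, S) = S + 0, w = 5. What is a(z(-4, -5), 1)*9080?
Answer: -5665920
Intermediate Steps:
z(M, S) = S
p(d) = 5*d²
a(l, t) = l + 6*t + 5*t*l³ (a(l, t) = ((5*l²)*l)*t + (6*t + l) = (5*l³)*t + (l + 6*t) = 5*t*l³ + (l + 6*t) = l + 6*t + 5*t*l³)
a(z(-4, -5), 1)*9080 = (-5 + 6*1 + 5*1*(-5)³)*9080 = (-5 + 6 + 5*1*(-125))*9080 = (-5 + 6 - 625)*9080 = -624*9080 = -5665920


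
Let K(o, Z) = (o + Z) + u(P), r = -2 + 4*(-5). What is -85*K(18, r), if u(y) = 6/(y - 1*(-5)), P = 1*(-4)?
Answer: -170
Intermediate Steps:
P = -4
u(y) = 6/(5 + y) (u(y) = 6/(y + 5) = 6/(5 + y))
r = -22 (r = -2 - 20 = -22)
K(o, Z) = 6 + Z + o (K(o, Z) = (o + Z) + 6/(5 - 4) = (Z + o) + 6/1 = (Z + o) + 6*1 = (Z + o) + 6 = 6 + Z + o)
-85*K(18, r) = -85*(6 - 22 + 18) = -85*2 = -170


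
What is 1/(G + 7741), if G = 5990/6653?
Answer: 6653/51506863 ≈ 0.00012917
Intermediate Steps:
G = 5990/6653 (G = 5990*(1/6653) = 5990/6653 ≈ 0.90035)
1/(G + 7741) = 1/(5990/6653 + 7741) = 1/(51506863/6653) = 6653/51506863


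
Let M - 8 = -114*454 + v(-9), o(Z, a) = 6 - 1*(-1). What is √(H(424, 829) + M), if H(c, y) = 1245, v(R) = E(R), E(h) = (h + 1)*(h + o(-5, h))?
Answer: I*√50487 ≈ 224.69*I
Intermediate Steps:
o(Z, a) = 7 (o(Z, a) = 6 + 1 = 7)
E(h) = (1 + h)*(7 + h) (E(h) = (h + 1)*(h + 7) = (1 + h)*(7 + h))
v(R) = 7 + R² + 8*R
M = -51732 (M = 8 + (-114*454 + (7 + (-9)² + 8*(-9))) = 8 + (-51756 + (7 + 81 - 72)) = 8 + (-51756 + 16) = 8 - 51740 = -51732)
√(H(424, 829) + M) = √(1245 - 51732) = √(-50487) = I*√50487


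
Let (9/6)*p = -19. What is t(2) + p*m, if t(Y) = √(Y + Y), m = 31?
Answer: -1172/3 ≈ -390.67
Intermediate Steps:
p = -38/3 (p = (⅔)*(-19) = -38/3 ≈ -12.667)
t(Y) = √2*√Y (t(Y) = √(2*Y) = √2*√Y)
t(2) + p*m = √2*√2 - 38/3*31 = 2 - 1178/3 = -1172/3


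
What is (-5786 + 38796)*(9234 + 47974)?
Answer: 1888436080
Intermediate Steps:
(-5786 + 38796)*(9234 + 47974) = 33010*57208 = 1888436080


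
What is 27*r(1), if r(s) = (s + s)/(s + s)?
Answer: 27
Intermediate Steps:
r(s) = 1 (r(s) = (2*s)/((2*s)) = (2*s)*(1/(2*s)) = 1)
27*r(1) = 27*1 = 27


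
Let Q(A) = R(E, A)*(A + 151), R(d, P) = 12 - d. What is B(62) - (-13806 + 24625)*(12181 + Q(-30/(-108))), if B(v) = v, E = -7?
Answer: -2931893789/18 ≈ -1.6288e+8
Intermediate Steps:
Q(A) = 2869 + 19*A (Q(A) = (12 - 1*(-7))*(A + 151) = (12 + 7)*(151 + A) = 19*(151 + A) = 2869 + 19*A)
B(62) - (-13806 + 24625)*(12181 + Q(-30/(-108))) = 62 - (-13806 + 24625)*(12181 + (2869 + 19*(-30/(-108)))) = 62 - 10819*(12181 + (2869 + 19*(-30*(-1/108)))) = 62 - 10819*(12181 + (2869 + 19*(5/18))) = 62 - 10819*(12181 + (2869 + 95/18)) = 62 - 10819*(12181 + 51737/18) = 62 - 10819*270995/18 = 62 - 1*2931894905/18 = 62 - 2931894905/18 = -2931893789/18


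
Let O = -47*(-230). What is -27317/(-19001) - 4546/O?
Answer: 104459112/102700405 ≈ 1.0171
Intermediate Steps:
O = 10810
-27317/(-19001) - 4546/O = -27317/(-19001) - 4546/10810 = -27317*(-1/19001) - 4546*1/10810 = 27317/19001 - 2273/5405 = 104459112/102700405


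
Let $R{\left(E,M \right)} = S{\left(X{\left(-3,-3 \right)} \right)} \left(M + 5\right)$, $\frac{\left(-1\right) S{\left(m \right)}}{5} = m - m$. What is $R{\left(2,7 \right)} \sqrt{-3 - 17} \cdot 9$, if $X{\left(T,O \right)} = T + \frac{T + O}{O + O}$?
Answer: $0$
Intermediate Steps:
$X{\left(T,O \right)} = T + \frac{O + T}{2 O}$
$S{\left(m \right)} = 0$ ($S{\left(m \right)} = - 5 \left(m - m\right) = \left(-5\right) 0 = 0$)
$R{\left(E,M \right)} = 0$ ($R{\left(E,M \right)} = 0 \left(M + 5\right) = 0 \left(5 + M\right) = 0$)
$R{\left(2,7 \right)} \sqrt{-3 - 17} \cdot 9 = 0 \sqrt{-3 - 17} \cdot 9 = 0 \sqrt{-20} \cdot 9 = 0 \cdot 2 i \sqrt{5} \cdot 9 = 0 \cdot 9 = 0$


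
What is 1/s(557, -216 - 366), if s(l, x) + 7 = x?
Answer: -1/589 ≈ -0.0016978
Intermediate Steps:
s(l, x) = -7 + x
1/s(557, -216 - 366) = 1/(-7 + (-216 - 366)) = 1/(-7 - 582) = 1/(-589) = -1/589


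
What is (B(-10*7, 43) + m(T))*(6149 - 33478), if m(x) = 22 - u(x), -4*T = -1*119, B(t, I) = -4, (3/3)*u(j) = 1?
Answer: -464593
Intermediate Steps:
u(j) = 1
T = 119/4 (T = -(-1)*119/4 = -1/4*(-119) = 119/4 ≈ 29.750)
m(x) = 21 (m(x) = 22 - 1*1 = 22 - 1 = 21)
(B(-10*7, 43) + m(T))*(6149 - 33478) = (-4 + 21)*(6149 - 33478) = 17*(-27329) = -464593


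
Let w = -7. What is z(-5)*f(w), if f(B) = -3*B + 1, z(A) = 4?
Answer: 88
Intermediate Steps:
f(B) = 1 - 3*B
z(-5)*f(w) = 4*(1 - 3*(-7)) = 4*(1 + 21) = 4*22 = 88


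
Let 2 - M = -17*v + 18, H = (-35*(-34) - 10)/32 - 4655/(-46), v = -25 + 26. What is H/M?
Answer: 25405/184 ≈ 138.07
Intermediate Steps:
v = 1
H = 25405/184 (H = (1190 - 10)*(1/32) - 4655*(-1/46) = 1180*(1/32) + 4655/46 = 295/8 + 4655/46 = 25405/184 ≈ 138.07)
M = 1 (M = 2 - (-17*1 + 18) = 2 - (-17 + 18) = 2 - 1*1 = 2 - 1 = 1)
H/M = (25405/184)/1 = (25405/184)*1 = 25405/184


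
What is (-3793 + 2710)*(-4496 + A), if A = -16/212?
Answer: 258070236/53 ≈ 4.8692e+6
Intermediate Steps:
A = -4/53 (A = (1/212)*(-16) = -4/53 ≈ -0.075472)
(-3793 + 2710)*(-4496 + A) = (-3793 + 2710)*(-4496 - 4/53) = -1083*(-238292/53) = 258070236/53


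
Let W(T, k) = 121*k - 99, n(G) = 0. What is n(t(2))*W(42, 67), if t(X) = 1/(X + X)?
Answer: 0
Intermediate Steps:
t(X) = 1/(2*X)
W(T, k) = -99 + 121*k
n(t(2))*W(42, 67) = 0*(-99 + 121*67) = 0*(-99 + 8107) = 0*8008 = 0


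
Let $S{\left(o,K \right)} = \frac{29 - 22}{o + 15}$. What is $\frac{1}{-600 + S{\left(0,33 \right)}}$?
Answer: $- \frac{15}{8993} \approx -0.001668$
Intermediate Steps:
$S{\left(o,K \right)} = \frac{7}{15 + o}$
$\frac{1}{-600 + S{\left(0,33 \right)}} = \frac{1}{-600 + \frac{7}{15 + 0}} = \frac{1}{-600 + \frac{7}{15}} = \frac{1}{- \frac{8993}{15}} = - \frac{15}{8993}$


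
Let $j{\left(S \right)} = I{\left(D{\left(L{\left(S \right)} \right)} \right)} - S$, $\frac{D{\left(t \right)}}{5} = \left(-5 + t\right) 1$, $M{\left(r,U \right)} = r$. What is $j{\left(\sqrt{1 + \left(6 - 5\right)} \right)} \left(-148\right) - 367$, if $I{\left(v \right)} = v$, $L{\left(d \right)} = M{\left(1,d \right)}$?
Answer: $2593 + 148 \sqrt{2} \approx 2802.3$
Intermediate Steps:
$L{\left(d \right)} = 1$
$D{\left(t \right)} = -25 + 5 t$ ($D{\left(t \right)} = 5 \left(-5 + t\right) 1 = 5 \left(-5 + t\right) = -25 + 5 t$)
$j{\left(S \right)} = -20 - S$ ($j{\left(S \right)} = \left(-25 + 5 \cdot 1\right) - S = \left(-25 + 5\right) - S = -20 - S$)
$j{\left(\sqrt{1 + \left(6 - 5\right)} \right)} \left(-148\right) - 367 = \left(-20 - \sqrt{1 + \left(6 - 5\right)}\right) \left(-148\right) - 367 = \left(-20 - \sqrt{1 + 1}\right) \left(-148\right) - 367 = \left(-20 - \sqrt{2}\right) \left(-148\right) - 367 = \left(2960 + 148 \sqrt{2}\right) - 367 = 2593 + 148 \sqrt{2}$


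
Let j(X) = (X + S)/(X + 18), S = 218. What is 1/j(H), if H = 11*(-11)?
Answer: -103/97 ≈ -1.0619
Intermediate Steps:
H = -121
j(X) = (218 + X)/(18 + X) (j(X) = (X + 218)/(X + 18) = (218 + X)/(18 + X))
1/j(H) = 1/((218 - 121)/(18 - 121)) = 1/(97/(-103)) = 1/(-1/103*97) = 1/(-97/103) = -103/97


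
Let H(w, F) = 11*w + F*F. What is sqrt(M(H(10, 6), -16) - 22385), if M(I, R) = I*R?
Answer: I*sqrt(24721) ≈ 157.23*I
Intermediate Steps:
H(w, F) = F**2 + 11*w (H(w, F) = 11*w + F**2 = F**2 + 11*w)
sqrt(M(H(10, 6), -16) - 22385) = sqrt((6**2 + 11*10)*(-16) - 22385) = sqrt((36 + 110)*(-16) - 22385) = sqrt(146*(-16) - 22385) = sqrt(-2336 - 22385) = sqrt(-24721) = I*sqrt(24721)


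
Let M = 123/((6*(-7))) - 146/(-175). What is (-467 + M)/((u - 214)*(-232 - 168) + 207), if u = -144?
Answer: -164183/50192450 ≈ -0.0032711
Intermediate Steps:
M = -733/350 (M = 123/(-42) - 146*(-1/175) = 123*(-1/42) + 146/175 = -41/14 + 146/175 = -733/350 ≈ -2.0943)
(-467 + M)/((u - 214)*(-232 - 168) + 207) = (-467 - 733/350)/((-144 - 214)*(-232 - 168) + 207) = -164183/(350*(-358*(-400) + 207)) = -164183/(350*(143200 + 207)) = -164183/350/143407 = -164183/350*1/143407 = -164183/50192450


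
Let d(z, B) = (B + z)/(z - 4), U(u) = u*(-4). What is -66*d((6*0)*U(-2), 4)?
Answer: 66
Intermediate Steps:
U(u) = -4*u
d(z, B) = (B + z)/(-4 + z)
-66*d((6*0)*U(-2), 4) = -66*(4 + (6*0)*(-4*(-2)))/(-4 + (6*0)*(-4*(-2))) = -66*(4 + 0*8)/(-4 + 0*8) = -66*(4 + 0)/(-4 + 0) = -66*4/(-4) = -(-33)*4/2 = -66*(-1) = 66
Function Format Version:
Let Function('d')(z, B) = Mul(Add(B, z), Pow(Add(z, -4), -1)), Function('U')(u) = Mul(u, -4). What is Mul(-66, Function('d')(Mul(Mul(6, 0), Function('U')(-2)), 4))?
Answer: 66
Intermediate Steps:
Function('U')(u) = Mul(-4, u)
Function('d')(z, B) = Mul(Pow(Add(-4, z), -1), Add(B, z)) (Function('d')(z, B) = Mul(Add(B, z), Pow(Add(-4, z), -1)) = Mul(Pow(Add(-4, z), -1), Add(B, z)))
Mul(-66, Function('d')(Mul(Mul(6, 0), Function('U')(-2)), 4)) = Mul(-66, Mul(Pow(Add(-4, Mul(Mul(6, 0), Mul(-4, -2))), -1), Add(4, Mul(Mul(6, 0), Mul(-4, -2))))) = Mul(-66, Mul(Pow(Add(-4, Mul(0, 8)), -1), Add(4, Mul(0, 8)))) = Mul(-66, Mul(Pow(Add(-4, 0), -1), Add(4, 0))) = Mul(-66, Mul(Pow(-4, -1), 4)) = Mul(-66, Mul(Rational(-1, 4), 4)) = Mul(-66, -1) = 66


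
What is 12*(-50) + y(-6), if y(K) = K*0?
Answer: -600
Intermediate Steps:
y(K) = 0
12*(-50) + y(-6) = 12*(-50) + 0 = -600 + 0 = -600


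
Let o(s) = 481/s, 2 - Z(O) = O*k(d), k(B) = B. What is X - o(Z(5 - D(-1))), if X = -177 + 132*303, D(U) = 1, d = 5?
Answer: 717223/18 ≈ 39846.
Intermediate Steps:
Z(O) = 2 - 5*O (Z(O) = 2 - O*5 = 2 - 5*O)
X = 39819 (X = -177 + 39996 = 39819)
X - o(Z(5 - D(-1))) = 39819 - 481/(2 - 5*(5 - 1*1)) = 39819 - 481/(2 - 5*(5 - 1)) = 39819 - 481/(2 - 5*4) = 39819 - 481/(2 - 20) = 39819 - 481/(-18) = 39819 - 481*(-1)/18 = 39819 - 1*(-481/18) = 39819 + 481/18 = 717223/18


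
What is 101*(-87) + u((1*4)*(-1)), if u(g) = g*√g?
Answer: -8787 - 8*I ≈ -8787.0 - 8.0*I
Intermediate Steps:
u(g) = g^(3/2)
101*(-87) + u((1*4)*(-1)) = 101*(-87) + ((1*4)*(-1))^(3/2) = -8787 + (4*(-1))^(3/2) = -8787 + (-4)^(3/2) = -8787 - 8*I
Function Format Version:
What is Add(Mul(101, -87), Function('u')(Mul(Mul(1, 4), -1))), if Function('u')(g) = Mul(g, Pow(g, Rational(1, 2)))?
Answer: Add(-8787, Mul(-8, I)) ≈ Add(-8787.0, Mul(-8.0000, I))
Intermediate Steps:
Function('u')(g) = Pow(g, Rational(3, 2))
Add(Mul(101, -87), Function('u')(Mul(Mul(1, 4), -1))) = Add(Mul(101, -87), Pow(Mul(Mul(1, 4), -1), Rational(3, 2))) = Add(-8787, Pow(Mul(4, -1), Rational(3, 2))) = Add(-8787, Pow(-4, Rational(3, 2))) = Add(-8787, Mul(-8, I))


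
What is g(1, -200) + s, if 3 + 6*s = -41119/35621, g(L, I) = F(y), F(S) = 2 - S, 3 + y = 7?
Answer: -287717/106863 ≈ -2.6924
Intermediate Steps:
y = 4 (y = -3 + 7 = 4)
g(L, I) = -2 (g(L, I) = 2 - 1*4 = 2 - 4 = -2)
s = -73991/106863 (s = -½ + (-41119/35621)/6 = -½ + (-41119*1/35621)/6 = -½ + (⅙)*(-41119/35621) = -½ - 41119/213726 = -73991/106863 ≈ -0.69239)
g(1, -200) + s = -2 - 73991/106863 = -287717/106863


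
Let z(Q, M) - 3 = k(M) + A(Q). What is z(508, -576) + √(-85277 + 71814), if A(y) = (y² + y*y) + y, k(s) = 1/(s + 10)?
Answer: 292417673/566 + I*√13463 ≈ 5.1664e+5 + 116.03*I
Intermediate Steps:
k(s) = 1/(10 + s)
A(y) = y + 2*y² (A(y) = (y² + y²) + y = 2*y² + y = y + 2*y²)
z(Q, M) = 3 + 1/(10 + M) + Q*(1 + 2*Q) (z(Q, M) = 3 + (1/(10 + M) + Q*(1 + 2*Q)) = 3 + 1/(10 + M) + Q*(1 + 2*Q))
z(508, -576) + √(-85277 + 71814) = (1 + (3 + 508*(1 + 2*508))*(10 - 576))/(10 - 576) + √(-85277 + 71814) = (1 + (3 + 508*(1 + 1016))*(-566))/(-566) + √(-13463) = -(1 + (3 + 508*1017)*(-566))/566 + I*√13463 = -(1 + (3 + 516636)*(-566))/566 + I*√13463 = -(1 + 516639*(-566))/566 + I*√13463 = -(1 - 292417674)/566 + I*√13463 = -1/566*(-292417673) + I*√13463 = 292417673/566 + I*√13463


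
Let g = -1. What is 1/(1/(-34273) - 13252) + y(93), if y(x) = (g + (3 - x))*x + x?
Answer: -3801535155163/454185797 ≈ -8370.0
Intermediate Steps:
y(x) = x + x*(2 - x) (y(x) = (-1 + (3 - x))*x + x = (2 - x)*x + x = x*(2 - x) + x = x + x*(2 - x))
1/(1/(-34273) - 13252) + y(93) = 1/(1/(-34273) - 13252) + 93*(3 - 1*93) = 1/(-1/34273 - 13252) + 93*(3 - 93) = 1/(-454185797/34273) + 93*(-90) = -34273/454185797 - 8370 = -3801535155163/454185797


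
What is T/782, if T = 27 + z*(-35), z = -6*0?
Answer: 27/782 ≈ 0.034527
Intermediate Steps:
z = 0
T = 27 (T = 27 + 0*(-35) = 27 + 0 = 27)
T/782 = 27/782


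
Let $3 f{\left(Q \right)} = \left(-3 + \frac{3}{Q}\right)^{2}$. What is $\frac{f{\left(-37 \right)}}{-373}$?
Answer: $- \frac{4332}{510637} \approx -0.0084835$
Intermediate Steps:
$f{\left(Q \right)} = \frac{\left(-3 + \frac{3}{Q}\right)^{2}}{3}$
$\frac{f{\left(-37 \right)}}{-373} = \frac{3 \cdot \frac{1}{1369} \left(-1 - 37\right)^{2}}{-373} = 3 \cdot \frac{1}{1369} \left(-38\right)^{2} \left(- \frac{1}{373}\right) = 3 \cdot \frac{1}{1369} \cdot 1444 \left(- \frac{1}{373}\right) = \frac{4332}{1369} \left(- \frac{1}{373}\right) = - \frac{4332}{510637}$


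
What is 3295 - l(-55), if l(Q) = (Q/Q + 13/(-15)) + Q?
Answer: 50248/15 ≈ 3349.9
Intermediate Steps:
l(Q) = 2/15 + Q (l(Q) = (1 + 13*(-1/15)) + Q = (1 - 13/15) + Q = 2/15 + Q)
3295 - l(-55) = 3295 - (2/15 - 55) = 3295 - 1*(-823/15) = 3295 + 823/15 = 50248/15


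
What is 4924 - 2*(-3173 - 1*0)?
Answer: 11270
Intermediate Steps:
4924 - 2*(-3173 - 1*0) = 4924 - 2*(-3173 + 0) = 4924 - 2*(-3173) = 4924 - 1*(-6346) = 4924 + 6346 = 11270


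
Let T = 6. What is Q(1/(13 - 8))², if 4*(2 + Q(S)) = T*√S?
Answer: 89/20 - 6*√5/5 ≈ 1.7667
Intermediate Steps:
Q(S) = -2 + 3*√S/2 (Q(S) = -2 + (6*√S)/4 = -2 + 3*√S/2)
Q(1/(13 - 8))² = (-2 + 3*√(1/(13 - 8))/2)² = (-2 + 3*√(1/5)/2)² = (-2 + 3*√(⅕)/2)² = (-2 + 3*(√5/5)/2)² = (-2 + 3*√5/10)²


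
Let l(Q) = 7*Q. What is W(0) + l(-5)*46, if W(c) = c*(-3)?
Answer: -1610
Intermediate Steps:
W(c) = -3*c
W(0) + l(-5)*46 = -3*0 + (7*(-5))*46 = 0 - 35*46 = 0 - 1610 = -1610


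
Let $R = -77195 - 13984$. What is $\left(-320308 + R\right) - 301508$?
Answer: $-712995$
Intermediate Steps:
$R = -91179$
$\left(-320308 + R\right) - 301508 = \left(-320308 - 91179\right) - 301508 = -411487 - 301508 = -712995$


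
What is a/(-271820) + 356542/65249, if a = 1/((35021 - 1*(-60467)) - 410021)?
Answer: 30483043208577769/5578551997554940 ≈ 5.4643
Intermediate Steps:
a = -1/314533 (a = 1/((35021 + 60467) - 410021) = 1/(95488 - 410021) = 1/(-314533) = -1/314533 ≈ -3.1793e-6)
a/(-271820) + 356542/65249 = -1/314533/(-271820) + 356542/65249 = -1/314533*(-1/271820) + 356542*(1/65249) = 1/85496360060 + 356542/65249 = 30483043208577769/5578551997554940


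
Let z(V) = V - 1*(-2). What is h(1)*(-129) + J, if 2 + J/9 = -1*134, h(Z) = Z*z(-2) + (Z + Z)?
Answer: -1482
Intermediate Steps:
z(V) = 2 + V (z(V) = V + 2 = 2 + V)
h(Z) = 2*Z (h(Z) = Z*(2 - 2) + (Z + Z) = Z*0 + 2*Z = 0 + 2*Z = 2*Z)
J = -1224 (J = -18 + 9*(-1*134) = -18 + 9*(-134) = -18 - 1206 = -1224)
h(1)*(-129) + J = (2*1)*(-129) - 1224 = 2*(-129) - 1224 = -258 - 1224 = -1482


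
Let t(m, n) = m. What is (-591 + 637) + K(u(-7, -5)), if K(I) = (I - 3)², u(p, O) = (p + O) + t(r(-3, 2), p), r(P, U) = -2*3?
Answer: 487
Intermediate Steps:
r(P, U) = -6
u(p, O) = -6 + O + p (u(p, O) = (p + O) - 6 = (O + p) - 6 = -6 + O + p)
K(I) = (-3 + I)²
(-591 + 637) + K(u(-7, -5)) = (-591 + 637) + (-3 + (-6 - 5 - 7))² = 46 + (-3 - 18)² = 46 + (-21)² = 46 + 441 = 487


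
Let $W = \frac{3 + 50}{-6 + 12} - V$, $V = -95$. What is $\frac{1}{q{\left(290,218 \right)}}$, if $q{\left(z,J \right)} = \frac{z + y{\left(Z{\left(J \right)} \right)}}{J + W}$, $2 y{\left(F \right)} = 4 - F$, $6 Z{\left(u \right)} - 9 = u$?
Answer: $\frac{3862}{3277} \approx 1.1785$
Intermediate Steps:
$Z{\left(u \right)} = \frac{3}{2} + \frac{u}{6}$
$y{\left(F \right)} = 2 - \frac{F}{2}$ ($y{\left(F \right)} = \frac{4 - F}{2} = 2 - \frac{F}{2}$)
$W = \frac{623}{6}$ ($W = \frac{3 + 50}{-6 + 12} - -95 = \frac{53}{6} + 95 = \frac{623}{6} \approx 103.83$)
$q{\left(z,J \right)} = \frac{\frac{5}{4} + z - \frac{J}{12}}{\frac{623}{6} + J}$ ($q{\left(z,J \right)} = \frac{z - \left(-2 + \frac{\frac{3}{2} + \frac{J}{6}}{2}\right)}{J + \frac{623}{6}} = \frac{z + \left(2 - \left(\frac{3}{4} + \frac{J}{12}\right)\right)}{\frac{623}{6} + J} = \frac{z - \left(- \frac{5}{4} + \frac{J}{12}\right)}{\frac{623}{6} + J} = \frac{\frac{5}{4} + z - \frac{J}{12}}{\frac{623}{6} + J}$)
$\frac{1}{q{\left(290,218 \right)}} = \frac{1}{\frac{1}{2} \frac{1}{623 + 6 \cdot 218} \left(15 - 218 + 12 \cdot 290\right)} = \frac{1}{\frac{1}{2} \frac{1}{623 + 1308} \left(15 - 218 + 3480\right)} = \frac{1}{\frac{1}{2} \cdot \frac{1}{1931} \cdot 3277} = \frac{1}{\frac{3277}{3862}} = \frac{3862}{3277}$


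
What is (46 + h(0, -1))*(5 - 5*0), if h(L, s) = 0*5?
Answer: 230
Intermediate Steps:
h(L, s) = 0
(46 + h(0, -1))*(5 - 5*0) = (46 + 0)*(5 - 5*0) = 46*(5 + 0) = 46*5 = 230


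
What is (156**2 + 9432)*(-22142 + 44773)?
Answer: 764203608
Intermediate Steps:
(156**2 + 9432)*(-22142 + 44773) = (24336 + 9432)*22631 = 33768*22631 = 764203608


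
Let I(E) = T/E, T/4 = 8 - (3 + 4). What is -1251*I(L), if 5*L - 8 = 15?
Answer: -25020/23 ≈ -1087.8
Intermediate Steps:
T = 4 (T = 4*(8 - (3 + 4)) = 4*(8 - 1*7) = 4*(8 - 7) = 4*1 = 4)
L = 23/5 (L = 8/5 + (⅕)*15 = 8/5 + 3 = 23/5 ≈ 4.6000)
I(E) = 4/E
-1251*I(L) = -5004/23/5 = -5004*5/23 = -1251*20/23 = -25020/23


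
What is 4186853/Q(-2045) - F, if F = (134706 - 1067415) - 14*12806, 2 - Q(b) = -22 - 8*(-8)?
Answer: 40292867/40 ≈ 1.0073e+6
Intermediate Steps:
Q(b) = -40 (Q(b) = 2 - (-22 - 8*(-8)) = 2 - (-22 + 64) = 2 - 1*42 = 2 - 42 = -40)
F = -1111993 (F = -932709 - 179284 = -1111993)
4186853/Q(-2045) - F = 4186853/(-40) - 1*(-1111993) = 4186853*(-1/40) + 1111993 = -4186853/40 + 1111993 = 40292867/40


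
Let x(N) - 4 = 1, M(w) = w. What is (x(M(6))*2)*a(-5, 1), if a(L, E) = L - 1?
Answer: -60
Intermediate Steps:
x(N) = 5 (x(N) = 4 + 1 = 5)
a(L, E) = -1 + L
(x(M(6))*2)*a(-5, 1) = (5*2)*(-1 - 5) = 10*(-6) = -60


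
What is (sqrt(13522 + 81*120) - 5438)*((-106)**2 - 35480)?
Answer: 131838872 - 24244*sqrt(23242) ≈ 1.2814e+8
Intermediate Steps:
(sqrt(13522 + 81*120) - 5438)*((-106)**2 - 35480) = (sqrt(13522 + 9720) - 5438)*(11236 - 35480) = (sqrt(23242) - 5438)*(-24244) = (-5438 + sqrt(23242))*(-24244) = 131838872 - 24244*sqrt(23242)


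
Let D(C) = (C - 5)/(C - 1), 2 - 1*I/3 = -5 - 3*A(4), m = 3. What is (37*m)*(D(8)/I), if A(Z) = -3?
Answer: -111/14 ≈ -7.9286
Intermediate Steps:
I = -6 (I = 6 - 3*(-5 - 3*(-3)) = 6 - 3*(-5 + 9) = 6 - 3*4 = 6 - 12 = -6)
D(C) = (-5 + C)/(-1 + C)
(37*m)*(D(8)/I) = (37*3)*(((-5 + 8)/(-1 + 8))/(-6)) = 111*((3/7)*(-1/6)) = 111*(-1/14) = -111/14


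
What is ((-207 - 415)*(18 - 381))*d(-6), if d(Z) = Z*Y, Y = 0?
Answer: 0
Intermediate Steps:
d(Z) = 0 (d(Z) = Z*0 = 0)
((-207 - 415)*(18 - 381))*d(-6) = ((-207 - 415)*(18 - 381))*0 = -622*(-363)*0 = 225786*0 = 0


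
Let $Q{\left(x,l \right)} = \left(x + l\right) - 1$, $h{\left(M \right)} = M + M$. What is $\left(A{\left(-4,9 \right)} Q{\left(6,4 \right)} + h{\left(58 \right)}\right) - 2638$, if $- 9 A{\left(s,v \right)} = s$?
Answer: $-2518$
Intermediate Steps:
$A{\left(s,v \right)} = - \frac{s}{9}$
$h{\left(M \right)} = 2 M$
$Q{\left(x,l \right)} = -1 + l + x$ ($Q{\left(x,l \right)} = \left(l + x\right) - 1 = -1 + l + x$)
$\left(A{\left(-4,9 \right)} Q{\left(6,4 \right)} + h{\left(58 \right)}\right) - 2638 = \left(\left(- \frac{1}{9}\right) \left(-4\right) \left(-1 + 4 + 6\right) + 2 \cdot 58\right) - 2638 = \left(\frac{4}{9} \cdot 9 + 116\right) - 2638 = \left(4 + 116\right) - 2638 = 120 - 2638 = -2518$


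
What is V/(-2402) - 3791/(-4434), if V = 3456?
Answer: -3108961/5325234 ≈ -0.58382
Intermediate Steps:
V/(-2402) - 3791/(-4434) = 3456/(-2402) - 3791/(-4434) = 3456*(-1/2402) - 3791*(-1/4434) = -1728/1201 + 3791/4434 = -3108961/5325234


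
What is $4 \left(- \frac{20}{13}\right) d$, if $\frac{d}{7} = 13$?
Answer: $-560$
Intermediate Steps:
$d = 91$ ($d = 7 \cdot 13 = 91$)
$4 \left(- \frac{20}{13}\right) d = 4 \left(- \frac{20}{13}\right) 91 = \left(- \frac{80}{13}\right) 91 = -560$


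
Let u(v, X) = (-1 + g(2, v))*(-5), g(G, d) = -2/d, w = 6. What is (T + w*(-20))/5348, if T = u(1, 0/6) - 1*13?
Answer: -59/2674 ≈ -0.022064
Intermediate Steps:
u(v, X) = 5 + 10/v (u(v, X) = (-1 - 2/v)*(-5) = 5 + 10/v)
T = 2 (T = (5 + 10/1) - 1*13 = (5 + 10*1) - 13 = (5 + 10) - 13 = 15 - 13 = 2)
(T + w*(-20))/5348 = (2 + 6*(-20))/5348 = (2 - 120)*(1/5348) = -118*1/5348 = -59/2674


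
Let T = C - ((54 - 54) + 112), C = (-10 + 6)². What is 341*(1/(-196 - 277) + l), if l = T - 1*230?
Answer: -4780169/43 ≈ -1.1117e+5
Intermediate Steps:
C = 16 (C = (-4)² = 16)
T = -96 (T = 16 - ((54 - 54) + 112) = 16 - (0 + 112) = 16 - 1*112 = 16 - 112 = -96)
l = -326 (l = -96 - 1*230 = -96 - 230 = -326)
341*(1/(-196 - 277) + l) = 341*(1/(-196 - 277) - 326) = 341*(1/(-473) - 326) = 341*(-1/473 - 326) = 341*(-154199/473) = -4780169/43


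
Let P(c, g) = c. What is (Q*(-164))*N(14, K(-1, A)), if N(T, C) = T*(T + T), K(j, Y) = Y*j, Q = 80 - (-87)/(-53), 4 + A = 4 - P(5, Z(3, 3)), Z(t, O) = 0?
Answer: -266988064/53 ≈ -5.0375e+6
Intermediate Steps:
A = -5 (A = -4 + (4 - 1*5) = -4 + (4 - 5) = -4 - 1 = -5)
Q = 4153/53 (Q = 80 - (-87)*(-1)/53 = 80 - 1*87/53 = 80 - 87/53 = 4153/53 ≈ 78.359)
N(T, C) = 2*T² (N(T, C) = T*(2*T) = 2*T²)
(Q*(-164))*N(14, K(-1, A)) = ((4153/53)*(-164))*(2*14²) = -1362184*196/53 = -681092/53*392 = -266988064/53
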